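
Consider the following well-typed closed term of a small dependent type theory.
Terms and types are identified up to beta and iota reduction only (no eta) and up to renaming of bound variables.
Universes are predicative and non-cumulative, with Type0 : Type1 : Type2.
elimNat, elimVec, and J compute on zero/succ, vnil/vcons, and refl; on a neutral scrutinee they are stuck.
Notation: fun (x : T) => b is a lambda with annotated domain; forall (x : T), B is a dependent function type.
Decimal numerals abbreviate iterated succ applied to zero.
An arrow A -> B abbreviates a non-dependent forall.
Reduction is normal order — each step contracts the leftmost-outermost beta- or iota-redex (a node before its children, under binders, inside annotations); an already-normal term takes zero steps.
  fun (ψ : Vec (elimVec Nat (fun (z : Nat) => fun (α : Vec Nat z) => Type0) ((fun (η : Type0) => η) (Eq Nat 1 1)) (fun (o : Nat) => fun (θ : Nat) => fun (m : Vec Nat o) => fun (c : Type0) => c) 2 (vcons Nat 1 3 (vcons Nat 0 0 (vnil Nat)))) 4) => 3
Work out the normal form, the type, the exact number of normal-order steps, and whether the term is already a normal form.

normal form:
  fun (ψ : Vec (Eq Nat 1 1) 4) => 3
the term's type:
  Vec (Eq Nat 1 1) 4 -> Nat
steps to reach normal form (normal order): 12
already normal: no
first redex: an elimVec iota-redex


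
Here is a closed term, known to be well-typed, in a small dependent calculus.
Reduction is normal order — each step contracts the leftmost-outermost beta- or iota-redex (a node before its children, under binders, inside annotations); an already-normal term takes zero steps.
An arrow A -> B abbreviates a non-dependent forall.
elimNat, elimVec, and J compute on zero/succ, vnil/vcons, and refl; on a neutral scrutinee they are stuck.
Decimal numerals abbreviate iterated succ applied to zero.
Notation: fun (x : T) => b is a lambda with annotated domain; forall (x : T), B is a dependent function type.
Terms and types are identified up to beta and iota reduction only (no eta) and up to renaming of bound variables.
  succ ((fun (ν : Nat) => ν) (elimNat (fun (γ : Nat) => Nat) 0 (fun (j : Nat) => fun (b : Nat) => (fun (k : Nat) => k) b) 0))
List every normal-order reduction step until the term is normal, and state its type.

normal-order reduction sequence:
  succ ((fun (ν : Nat) => ν) (elimNat (fun (γ : Nat) => Nat) 0 (fun (j : Nat) => fun (b : Nat) => (fun (k : Nat) => k) b) 0))
  ~> succ (elimNat (fun (ν : Nat) => Nat) 0 (fun (γ : Nat) => fun (j : Nat) => (fun (b : Nat) => b) j) 0)
  ~> 1
inferred type:
  Nat


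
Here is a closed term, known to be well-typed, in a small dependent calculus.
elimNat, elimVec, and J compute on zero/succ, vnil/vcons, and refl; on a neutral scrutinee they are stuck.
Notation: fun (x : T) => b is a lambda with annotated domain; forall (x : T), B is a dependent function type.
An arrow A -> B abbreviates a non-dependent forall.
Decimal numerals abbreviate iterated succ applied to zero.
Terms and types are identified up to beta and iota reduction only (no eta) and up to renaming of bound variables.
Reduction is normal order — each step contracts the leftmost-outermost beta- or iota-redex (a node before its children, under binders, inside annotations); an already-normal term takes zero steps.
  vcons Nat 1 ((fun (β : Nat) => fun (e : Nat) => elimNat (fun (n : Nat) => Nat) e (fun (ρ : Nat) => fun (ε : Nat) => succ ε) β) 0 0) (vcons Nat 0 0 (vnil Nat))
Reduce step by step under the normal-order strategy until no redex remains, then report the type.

reduction (normal order):
  vcons Nat 1 ((fun (β : Nat) => fun (e : Nat) => elimNat (fun (n : Nat) => Nat) e (fun (ρ : Nat) => fun (ε : Nat) => succ ε) β) 0 0) (vcons Nat 0 0 (vnil Nat))
  ~> vcons Nat 1 ((fun (β : Nat) => elimNat (fun (e : Nat) => Nat) β (fun (n : Nat) => fun (ρ : Nat) => succ ρ) 0) 0) (vcons Nat 0 0 (vnil Nat))
  ~> vcons Nat 1 (elimNat (fun (β : Nat) => Nat) 0 (fun (e : Nat) => fun (n : Nat) => succ n) 0) (vcons Nat 0 0 (vnil Nat))
  ~> vcons Nat 1 0 (vcons Nat 0 0 (vnil Nat))
the term's type:
  Vec Nat 2


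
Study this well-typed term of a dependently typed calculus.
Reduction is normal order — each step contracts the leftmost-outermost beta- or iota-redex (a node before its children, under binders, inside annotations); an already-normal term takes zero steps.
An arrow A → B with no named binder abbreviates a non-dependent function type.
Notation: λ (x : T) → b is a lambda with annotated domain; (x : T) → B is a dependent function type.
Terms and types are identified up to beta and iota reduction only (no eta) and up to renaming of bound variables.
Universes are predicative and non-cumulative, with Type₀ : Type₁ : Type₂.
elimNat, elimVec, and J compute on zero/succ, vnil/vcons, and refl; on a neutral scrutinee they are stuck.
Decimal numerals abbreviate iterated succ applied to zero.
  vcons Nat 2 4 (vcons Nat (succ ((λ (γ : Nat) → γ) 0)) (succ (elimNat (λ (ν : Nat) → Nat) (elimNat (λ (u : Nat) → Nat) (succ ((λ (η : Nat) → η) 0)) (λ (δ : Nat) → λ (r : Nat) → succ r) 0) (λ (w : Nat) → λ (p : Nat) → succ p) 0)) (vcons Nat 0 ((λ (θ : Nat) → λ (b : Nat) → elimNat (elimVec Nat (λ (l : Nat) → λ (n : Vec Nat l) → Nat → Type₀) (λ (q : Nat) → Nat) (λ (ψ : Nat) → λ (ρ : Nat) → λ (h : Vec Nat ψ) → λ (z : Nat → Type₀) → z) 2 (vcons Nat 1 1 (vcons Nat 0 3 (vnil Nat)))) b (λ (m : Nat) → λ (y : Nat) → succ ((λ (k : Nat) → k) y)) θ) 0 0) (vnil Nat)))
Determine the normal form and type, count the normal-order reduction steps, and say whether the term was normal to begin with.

normal form:
  vcons Nat 2 4 (vcons Nat 1 2 (vcons Nat 0 0 (vnil Nat)))
the term's type:
  Vec Nat 3
normal-order step count: 7
already normal: no
first contracted redex: a beta-redex


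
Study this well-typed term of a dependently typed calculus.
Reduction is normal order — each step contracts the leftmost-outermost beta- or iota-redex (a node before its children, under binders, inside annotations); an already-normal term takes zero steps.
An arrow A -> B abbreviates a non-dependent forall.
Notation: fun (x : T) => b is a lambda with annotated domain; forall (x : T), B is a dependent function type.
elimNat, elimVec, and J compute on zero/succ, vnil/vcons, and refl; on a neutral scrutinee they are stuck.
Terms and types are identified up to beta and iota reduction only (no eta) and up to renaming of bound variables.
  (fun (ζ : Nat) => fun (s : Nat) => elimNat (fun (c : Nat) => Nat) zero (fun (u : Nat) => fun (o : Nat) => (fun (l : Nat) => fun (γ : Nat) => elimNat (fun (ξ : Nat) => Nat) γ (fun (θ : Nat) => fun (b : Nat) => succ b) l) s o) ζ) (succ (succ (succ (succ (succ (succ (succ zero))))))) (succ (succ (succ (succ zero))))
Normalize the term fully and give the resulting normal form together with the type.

resulting normal form:
  succ (succ (succ (succ (succ (succ (succ (succ (succ (succ (succ (succ (succ (succ (succ (succ (succ (succ (succ (succ (succ (succ (succ (succ (succ (succ (succ (succ zero)))))))))))))))))))))))))))
the term's type:
  Nat
observation: 129 normal-order steps separate the term from its normal form.


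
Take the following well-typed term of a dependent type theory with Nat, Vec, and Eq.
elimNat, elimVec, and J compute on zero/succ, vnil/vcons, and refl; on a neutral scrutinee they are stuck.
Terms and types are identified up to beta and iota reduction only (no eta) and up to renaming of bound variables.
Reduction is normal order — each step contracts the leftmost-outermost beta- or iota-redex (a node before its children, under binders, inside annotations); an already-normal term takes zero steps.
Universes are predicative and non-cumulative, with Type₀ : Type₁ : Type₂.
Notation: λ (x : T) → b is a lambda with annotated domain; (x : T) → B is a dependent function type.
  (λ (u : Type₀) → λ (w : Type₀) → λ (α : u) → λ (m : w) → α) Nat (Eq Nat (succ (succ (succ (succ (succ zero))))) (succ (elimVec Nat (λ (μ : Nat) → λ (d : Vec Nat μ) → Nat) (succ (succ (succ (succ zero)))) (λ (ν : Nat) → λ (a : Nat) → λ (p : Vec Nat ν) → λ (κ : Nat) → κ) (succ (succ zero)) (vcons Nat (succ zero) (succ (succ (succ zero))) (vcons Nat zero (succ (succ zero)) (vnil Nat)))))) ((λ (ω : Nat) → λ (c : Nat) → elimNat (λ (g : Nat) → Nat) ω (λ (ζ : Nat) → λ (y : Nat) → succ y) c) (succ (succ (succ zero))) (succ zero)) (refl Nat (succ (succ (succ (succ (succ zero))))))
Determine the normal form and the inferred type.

reduced normal form:
  succ (succ (succ (succ zero)))
type:
  Nat


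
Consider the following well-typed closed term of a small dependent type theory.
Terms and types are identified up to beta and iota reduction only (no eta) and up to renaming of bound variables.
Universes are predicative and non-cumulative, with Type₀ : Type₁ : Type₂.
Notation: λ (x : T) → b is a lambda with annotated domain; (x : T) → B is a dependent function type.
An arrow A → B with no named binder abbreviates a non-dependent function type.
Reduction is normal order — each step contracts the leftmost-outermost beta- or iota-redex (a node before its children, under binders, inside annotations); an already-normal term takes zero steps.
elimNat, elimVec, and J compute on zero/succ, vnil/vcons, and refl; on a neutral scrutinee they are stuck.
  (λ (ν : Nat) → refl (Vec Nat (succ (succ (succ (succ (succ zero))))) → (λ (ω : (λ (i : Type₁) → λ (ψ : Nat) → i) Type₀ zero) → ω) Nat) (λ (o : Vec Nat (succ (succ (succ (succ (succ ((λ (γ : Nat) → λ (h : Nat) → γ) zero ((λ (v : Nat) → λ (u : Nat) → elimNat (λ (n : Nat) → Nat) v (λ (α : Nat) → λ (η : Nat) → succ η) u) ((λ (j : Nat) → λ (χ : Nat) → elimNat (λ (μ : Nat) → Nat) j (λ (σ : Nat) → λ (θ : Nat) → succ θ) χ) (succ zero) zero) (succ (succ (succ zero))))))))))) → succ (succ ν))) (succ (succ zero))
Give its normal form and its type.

reduced normal form:
  refl (Vec Nat (succ (succ (succ (succ (succ zero))))) → Nat) (λ (ν : Vec Nat (succ (succ (succ (succ (succ zero)))))) → succ (succ (succ (succ zero))))
inferred type:
  Eq (Vec Nat (succ (succ (succ (succ (succ zero))))) → Nat) (λ (ν : Vec Nat (succ (succ (succ (succ (succ zero)))))) → succ (succ (succ (succ zero)))) (λ (ω : Vec Nat (succ (succ (succ (succ (succ zero)))))) → succ (succ (succ (succ zero))))
observation: 4 normal-order steps separate the term from its normal form.


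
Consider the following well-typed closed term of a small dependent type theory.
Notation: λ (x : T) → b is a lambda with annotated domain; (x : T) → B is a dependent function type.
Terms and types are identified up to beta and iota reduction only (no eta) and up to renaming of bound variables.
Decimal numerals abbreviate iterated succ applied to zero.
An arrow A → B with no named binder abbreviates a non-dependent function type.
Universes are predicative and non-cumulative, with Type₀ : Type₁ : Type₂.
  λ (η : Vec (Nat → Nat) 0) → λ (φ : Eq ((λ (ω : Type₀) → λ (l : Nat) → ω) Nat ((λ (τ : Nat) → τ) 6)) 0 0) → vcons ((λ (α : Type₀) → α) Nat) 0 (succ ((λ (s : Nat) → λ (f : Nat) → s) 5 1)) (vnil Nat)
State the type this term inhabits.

type:
  Vec (Nat → Nat) 0 → Eq Nat 0 0 → Vec Nat 1


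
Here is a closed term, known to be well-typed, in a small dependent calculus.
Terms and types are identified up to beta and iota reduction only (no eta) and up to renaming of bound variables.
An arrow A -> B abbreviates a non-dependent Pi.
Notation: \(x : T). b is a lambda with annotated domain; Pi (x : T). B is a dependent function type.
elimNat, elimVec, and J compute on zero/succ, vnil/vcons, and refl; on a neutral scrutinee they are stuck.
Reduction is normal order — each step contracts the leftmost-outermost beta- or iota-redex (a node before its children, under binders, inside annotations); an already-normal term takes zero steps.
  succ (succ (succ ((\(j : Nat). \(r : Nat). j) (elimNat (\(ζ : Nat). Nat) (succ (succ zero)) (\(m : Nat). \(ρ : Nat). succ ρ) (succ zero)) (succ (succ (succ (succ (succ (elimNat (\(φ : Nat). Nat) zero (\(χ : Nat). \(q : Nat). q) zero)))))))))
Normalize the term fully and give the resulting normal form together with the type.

resulting normal form:
  succ (succ (succ (succ (succ (succ zero)))))
inferred type:
  Nat
observation: normalization takes exactly 6 steps under the normal-order strategy.


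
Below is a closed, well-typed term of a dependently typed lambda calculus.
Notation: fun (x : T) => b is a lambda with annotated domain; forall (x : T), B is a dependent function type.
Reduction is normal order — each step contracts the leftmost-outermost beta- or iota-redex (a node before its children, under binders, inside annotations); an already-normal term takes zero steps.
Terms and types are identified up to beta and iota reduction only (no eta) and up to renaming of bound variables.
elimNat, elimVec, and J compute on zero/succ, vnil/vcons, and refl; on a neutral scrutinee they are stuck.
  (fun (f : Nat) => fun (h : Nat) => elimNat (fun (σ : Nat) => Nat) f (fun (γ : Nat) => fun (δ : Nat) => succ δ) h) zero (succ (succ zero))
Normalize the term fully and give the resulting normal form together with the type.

reduced normal form:
  succ (succ zero)
inferred type:
  Nat
observation: reduction starts at a beta-redex, and 9 normal-order steps reach the normal form.


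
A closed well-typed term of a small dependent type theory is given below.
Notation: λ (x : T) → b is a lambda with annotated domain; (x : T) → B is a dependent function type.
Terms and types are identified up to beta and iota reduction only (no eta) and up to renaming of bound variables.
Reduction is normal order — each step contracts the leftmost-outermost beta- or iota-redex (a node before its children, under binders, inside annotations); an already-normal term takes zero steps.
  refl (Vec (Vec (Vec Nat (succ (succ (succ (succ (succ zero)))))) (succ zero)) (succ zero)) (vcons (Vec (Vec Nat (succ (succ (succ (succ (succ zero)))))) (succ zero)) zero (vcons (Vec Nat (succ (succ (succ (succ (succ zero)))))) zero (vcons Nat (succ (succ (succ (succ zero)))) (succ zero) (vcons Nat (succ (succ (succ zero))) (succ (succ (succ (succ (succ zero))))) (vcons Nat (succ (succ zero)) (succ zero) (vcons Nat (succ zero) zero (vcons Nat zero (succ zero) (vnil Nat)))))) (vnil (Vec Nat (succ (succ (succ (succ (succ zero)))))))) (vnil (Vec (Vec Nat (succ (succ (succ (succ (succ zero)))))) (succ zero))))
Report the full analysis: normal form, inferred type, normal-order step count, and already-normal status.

reduced normal form:
  refl (Vec (Vec (Vec Nat (succ (succ (succ (succ (succ zero)))))) (succ zero)) (succ zero)) (vcons (Vec (Vec Nat (succ (succ (succ (succ (succ zero)))))) (succ zero)) zero (vcons (Vec Nat (succ (succ (succ (succ (succ zero)))))) zero (vcons Nat (succ (succ (succ (succ zero)))) (succ zero) (vcons Nat (succ (succ (succ zero))) (succ (succ (succ (succ (succ zero))))) (vcons Nat (succ (succ zero)) (succ zero) (vcons Nat (succ zero) zero (vcons Nat zero (succ zero) (vnil Nat)))))) (vnil (Vec Nat (succ (succ (succ (succ (succ zero)))))))) (vnil (Vec (Vec Nat (succ (succ (succ (succ (succ zero)))))) (succ zero))))
the term's type:
  Eq (Vec (Vec (Vec Nat (succ (succ (succ (succ (succ zero)))))) (succ zero)) (succ zero)) (vcons (Vec (Vec Nat (succ (succ (succ (succ (succ zero)))))) (succ zero)) zero (vcons (Vec Nat (succ (succ (succ (succ (succ zero)))))) zero (vcons Nat (succ (succ (succ (succ zero)))) (succ zero) (vcons Nat (succ (succ (succ zero))) (succ (succ (succ (succ (succ zero))))) (vcons Nat (succ (succ zero)) (succ zero) (vcons Nat (succ zero) zero (vcons Nat zero (succ zero) (vnil Nat)))))) (vnil (Vec Nat (succ (succ (succ (succ (succ zero)))))))) (vnil (Vec (Vec Nat (succ (succ (succ (succ (succ zero)))))) (succ zero)))) (vcons (Vec (Vec Nat (succ (succ (succ (succ (succ zero)))))) (succ zero)) zero (vcons (Vec Nat (succ (succ (succ (succ (succ zero)))))) zero (vcons Nat (succ (succ (succ (succ zero)))) (succ zero) (vcons Nat (succ (succ (succ zero))) (succ (succ (succ (succ (succ zero))))) (vcons Nat (succ (succ zero)) (succ zero) (vcons Nat (succ zero) zero (vcons Nat zero (succ zero) (vnil Nat)))))) (vnil (Vec Nat (succ (succ (succ (succ (succ zero)))))))) (vnil (Vec (Vec Nat (succ (succ (succ (succ (succ zero)))))) (succ zero))))
normal-order step count: 0
started in normal form: yes


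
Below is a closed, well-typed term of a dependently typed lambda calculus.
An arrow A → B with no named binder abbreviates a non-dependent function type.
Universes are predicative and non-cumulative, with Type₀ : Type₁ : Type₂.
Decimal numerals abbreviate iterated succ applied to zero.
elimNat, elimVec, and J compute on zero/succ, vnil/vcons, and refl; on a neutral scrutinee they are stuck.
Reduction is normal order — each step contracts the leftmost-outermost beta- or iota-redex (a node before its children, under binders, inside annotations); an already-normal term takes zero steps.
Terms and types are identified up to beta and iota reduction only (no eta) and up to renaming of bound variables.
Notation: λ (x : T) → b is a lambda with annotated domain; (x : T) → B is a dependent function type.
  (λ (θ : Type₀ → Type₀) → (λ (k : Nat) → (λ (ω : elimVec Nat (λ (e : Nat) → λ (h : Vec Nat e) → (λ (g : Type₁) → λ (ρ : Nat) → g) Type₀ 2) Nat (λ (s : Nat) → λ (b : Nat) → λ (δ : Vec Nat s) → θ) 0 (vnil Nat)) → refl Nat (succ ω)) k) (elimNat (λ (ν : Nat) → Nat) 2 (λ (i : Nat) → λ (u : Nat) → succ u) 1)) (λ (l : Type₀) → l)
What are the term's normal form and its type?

resulting normal form:
  refl Nat 4
type:
  Eq Nat 4 4
observation: 7 normal-order steps normalize the term, beginning with a beta-redex.


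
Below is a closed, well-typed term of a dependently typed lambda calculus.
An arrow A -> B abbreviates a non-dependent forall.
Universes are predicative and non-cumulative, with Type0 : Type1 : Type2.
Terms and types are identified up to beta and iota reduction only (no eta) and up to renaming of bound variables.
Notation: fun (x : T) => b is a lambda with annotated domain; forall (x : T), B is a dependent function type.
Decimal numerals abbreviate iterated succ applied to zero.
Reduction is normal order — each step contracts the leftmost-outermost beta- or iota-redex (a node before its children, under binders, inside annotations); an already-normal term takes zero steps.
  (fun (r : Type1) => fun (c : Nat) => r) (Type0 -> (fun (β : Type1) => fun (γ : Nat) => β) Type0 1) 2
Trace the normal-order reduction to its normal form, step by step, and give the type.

reduction (normal order):
  (fun (r : Type1) => fun (c : Nat) => r) (Type0 -> (fun (β : Type1) => fun (γ : Nat) => β) Type0 1) 2
  ~> (fun (r : Nat) => Type0 -> (fun (c : Type1) => fun (β : Nat) => c) Type0 1) 2
  ~> Type0 -> (fun (r : Type1) => fun (c : Nat) => r) Type0 1
  ~> Type0 -> (fun (r : Nat) => Type0) 1
  ~> Type0 -> Type0
the term's type:
  Type1


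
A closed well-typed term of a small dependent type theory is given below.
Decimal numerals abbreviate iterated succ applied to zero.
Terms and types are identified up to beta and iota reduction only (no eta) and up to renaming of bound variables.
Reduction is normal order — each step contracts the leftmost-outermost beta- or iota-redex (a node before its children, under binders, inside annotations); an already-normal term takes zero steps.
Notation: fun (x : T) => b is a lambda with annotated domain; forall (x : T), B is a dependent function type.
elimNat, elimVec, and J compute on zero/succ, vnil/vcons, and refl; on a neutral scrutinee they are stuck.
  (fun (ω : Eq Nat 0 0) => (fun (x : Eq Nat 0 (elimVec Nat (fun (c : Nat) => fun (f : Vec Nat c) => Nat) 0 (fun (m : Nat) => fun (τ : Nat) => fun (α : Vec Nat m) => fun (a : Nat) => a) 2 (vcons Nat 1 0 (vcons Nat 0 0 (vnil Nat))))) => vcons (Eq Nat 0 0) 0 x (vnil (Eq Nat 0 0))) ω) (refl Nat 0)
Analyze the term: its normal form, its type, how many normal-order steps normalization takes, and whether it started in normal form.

resulting normal form:
  vcons (Eq Nat 0 0) 0 (refl Nat 0) (vnil (Eq Nat 0 0))
inferred type:
  Vec (Eq Nat 0 0) 1
steps to reach normal form (normal order): 2
term was already normal: no
first contracted redex: a beta-redex


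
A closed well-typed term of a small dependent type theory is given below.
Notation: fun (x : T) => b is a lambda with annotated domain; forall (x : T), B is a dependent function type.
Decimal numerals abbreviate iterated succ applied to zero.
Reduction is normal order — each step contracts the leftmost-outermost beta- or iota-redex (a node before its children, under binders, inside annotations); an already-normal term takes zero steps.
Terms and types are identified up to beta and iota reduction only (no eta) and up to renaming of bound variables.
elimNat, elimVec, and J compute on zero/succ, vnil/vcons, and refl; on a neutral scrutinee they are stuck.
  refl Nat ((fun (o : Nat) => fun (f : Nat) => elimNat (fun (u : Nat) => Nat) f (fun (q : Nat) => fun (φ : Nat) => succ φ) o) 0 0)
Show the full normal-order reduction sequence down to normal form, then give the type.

reduction (normal order):
  refl Nat ((fun (o : Nat) => fun (f : Nat) => elimNat (fun (u : Nat) => Nat) f (fun (q : Nat) => fun (φ : Nat) => succ φ) o) 0 0)
  ~> refl Nat ((fun (o : Nat) => elimNat (fun (f : Nat) => Nat) o (fun (u : Nat) => fun (q : Nat) => succ q) 0) 0)
  ~> refl Nat (elimNat (fun (o : Nat) => Nat) 0 (fun (f : Nat) => fun (u : Nat) => succ u) 0)
  ~> refl Nat 0
inferred type:
  Eq Nat 0 0


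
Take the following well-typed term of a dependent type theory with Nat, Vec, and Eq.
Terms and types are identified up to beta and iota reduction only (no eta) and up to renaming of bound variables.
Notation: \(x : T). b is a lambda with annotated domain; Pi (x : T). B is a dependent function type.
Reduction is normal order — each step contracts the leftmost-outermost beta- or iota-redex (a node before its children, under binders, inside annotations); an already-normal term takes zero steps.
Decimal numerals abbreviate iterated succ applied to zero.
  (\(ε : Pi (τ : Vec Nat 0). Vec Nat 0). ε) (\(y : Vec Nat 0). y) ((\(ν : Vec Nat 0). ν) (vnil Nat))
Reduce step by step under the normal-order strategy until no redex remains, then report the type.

normal-order reduction:
  (\(ε : Pi (τ : Vec Nat 0). Vec Nat 0). ε) (\(y : Vec Nat 0). y) ((\(ν : Vec Nat 0). ν) (vnil Nat))
  ~> (\(ε : Vec Nat 0). ε) ((\(τ : Vec Nat 0). τ) (vnil Nat))
  ~> (\(ε : Vec Nat 0). ε) (vnil Nat)
  ~> vnil Nat
inferred type:
  Vec Nat 0


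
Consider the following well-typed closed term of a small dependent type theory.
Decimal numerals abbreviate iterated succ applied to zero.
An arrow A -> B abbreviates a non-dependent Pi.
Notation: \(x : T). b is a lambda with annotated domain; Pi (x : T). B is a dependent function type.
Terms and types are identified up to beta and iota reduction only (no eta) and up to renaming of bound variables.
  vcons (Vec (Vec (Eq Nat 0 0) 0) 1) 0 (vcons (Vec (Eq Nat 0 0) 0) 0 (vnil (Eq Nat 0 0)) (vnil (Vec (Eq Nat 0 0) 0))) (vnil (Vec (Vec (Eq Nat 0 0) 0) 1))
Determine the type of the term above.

inferred type:
  Vec (Vec (Vec (Eq Nat 0 0) 0) 1) 1


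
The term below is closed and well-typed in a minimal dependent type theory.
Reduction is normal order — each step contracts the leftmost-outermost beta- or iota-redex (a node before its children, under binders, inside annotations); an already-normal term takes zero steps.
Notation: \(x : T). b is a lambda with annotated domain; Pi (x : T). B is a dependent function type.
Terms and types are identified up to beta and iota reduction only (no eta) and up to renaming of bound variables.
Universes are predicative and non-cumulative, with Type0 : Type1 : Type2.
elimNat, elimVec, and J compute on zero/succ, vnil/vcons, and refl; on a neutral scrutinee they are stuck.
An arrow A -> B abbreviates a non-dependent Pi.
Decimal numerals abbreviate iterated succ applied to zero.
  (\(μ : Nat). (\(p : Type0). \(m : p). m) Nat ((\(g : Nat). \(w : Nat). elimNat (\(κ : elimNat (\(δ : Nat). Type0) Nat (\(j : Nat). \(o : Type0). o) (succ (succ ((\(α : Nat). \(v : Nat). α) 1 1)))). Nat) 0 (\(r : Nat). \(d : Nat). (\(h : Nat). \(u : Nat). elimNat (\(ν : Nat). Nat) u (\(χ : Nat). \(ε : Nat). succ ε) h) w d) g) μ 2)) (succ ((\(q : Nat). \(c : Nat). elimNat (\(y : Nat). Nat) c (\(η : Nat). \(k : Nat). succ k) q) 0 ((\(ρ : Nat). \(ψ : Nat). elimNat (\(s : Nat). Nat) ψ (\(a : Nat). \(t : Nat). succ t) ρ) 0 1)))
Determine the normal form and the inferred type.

normal form:
  4
type:
  Nat


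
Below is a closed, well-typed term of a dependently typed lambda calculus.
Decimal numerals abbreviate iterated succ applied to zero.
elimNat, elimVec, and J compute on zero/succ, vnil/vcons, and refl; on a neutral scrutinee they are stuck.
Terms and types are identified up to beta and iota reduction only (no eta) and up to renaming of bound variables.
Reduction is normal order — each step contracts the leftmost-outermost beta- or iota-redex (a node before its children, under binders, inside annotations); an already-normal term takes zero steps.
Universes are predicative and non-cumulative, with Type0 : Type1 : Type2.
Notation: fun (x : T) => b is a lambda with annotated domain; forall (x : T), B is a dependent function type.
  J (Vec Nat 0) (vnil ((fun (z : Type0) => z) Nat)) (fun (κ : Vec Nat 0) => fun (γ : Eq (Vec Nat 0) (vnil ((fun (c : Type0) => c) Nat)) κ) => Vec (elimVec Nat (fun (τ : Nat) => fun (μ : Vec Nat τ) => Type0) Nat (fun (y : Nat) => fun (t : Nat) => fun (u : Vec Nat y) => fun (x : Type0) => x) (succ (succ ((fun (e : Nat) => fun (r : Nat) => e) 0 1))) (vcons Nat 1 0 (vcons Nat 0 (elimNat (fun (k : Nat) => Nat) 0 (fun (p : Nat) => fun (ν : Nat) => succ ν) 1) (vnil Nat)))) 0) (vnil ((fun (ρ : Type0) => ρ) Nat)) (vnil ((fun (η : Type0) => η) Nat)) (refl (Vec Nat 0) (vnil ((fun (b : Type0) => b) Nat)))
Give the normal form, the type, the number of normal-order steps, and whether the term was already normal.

reduced normal form:
  vnil Nat
type:
  Vec Nat 0
reduction steps (normal order): 2
term was already normal: no
first redex: a J iota-redex


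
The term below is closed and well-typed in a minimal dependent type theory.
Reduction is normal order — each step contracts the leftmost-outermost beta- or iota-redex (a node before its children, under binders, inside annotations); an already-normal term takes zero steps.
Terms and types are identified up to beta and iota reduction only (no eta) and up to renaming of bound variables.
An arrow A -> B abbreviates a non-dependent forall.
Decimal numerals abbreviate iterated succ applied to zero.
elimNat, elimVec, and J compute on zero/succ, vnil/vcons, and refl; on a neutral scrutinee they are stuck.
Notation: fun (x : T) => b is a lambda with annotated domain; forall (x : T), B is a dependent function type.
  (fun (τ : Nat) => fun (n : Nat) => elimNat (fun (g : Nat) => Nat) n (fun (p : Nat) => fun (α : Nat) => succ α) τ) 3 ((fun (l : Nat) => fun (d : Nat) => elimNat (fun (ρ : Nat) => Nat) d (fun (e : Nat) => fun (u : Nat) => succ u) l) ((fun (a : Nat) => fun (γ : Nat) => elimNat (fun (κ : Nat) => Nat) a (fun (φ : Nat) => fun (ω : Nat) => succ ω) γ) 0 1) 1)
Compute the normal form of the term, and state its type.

normal form:
  5
inferred type:
  Nat
observation: 24 normal-order steps normalize the term, beginning with a beta-redex.


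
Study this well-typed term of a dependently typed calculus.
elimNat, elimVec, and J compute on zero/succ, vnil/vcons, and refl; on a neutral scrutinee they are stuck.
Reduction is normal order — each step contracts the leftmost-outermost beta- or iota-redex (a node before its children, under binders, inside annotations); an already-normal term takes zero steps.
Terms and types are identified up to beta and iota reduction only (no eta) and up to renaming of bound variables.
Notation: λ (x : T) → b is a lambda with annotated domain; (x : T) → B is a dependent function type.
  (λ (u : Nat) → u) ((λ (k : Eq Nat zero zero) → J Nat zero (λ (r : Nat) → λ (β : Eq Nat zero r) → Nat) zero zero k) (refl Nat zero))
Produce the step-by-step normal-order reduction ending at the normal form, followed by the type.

reduction (normal order):
  (λ (u : Nat) → u) ((λ (k : Eq Nat zero zero) → J Nat zero (λ (r : Nat) → λ (β : Eq Nat zero r) → Nat) zero zero k) (refl Nat zero))
  ~> (λ (u : Eq Nat zero zero) → J Nat zero (λ (k : Nat) → λ (r : Eq Nat zero k) → Nat) zero zero u) (refl Nat zero)
  ~> J Nat zero (λ (u : Nat) → λ (k : Eq Nat zero u) → Nat) zero zero (refl Nat zero)
  ~> zero
type:
  Nat


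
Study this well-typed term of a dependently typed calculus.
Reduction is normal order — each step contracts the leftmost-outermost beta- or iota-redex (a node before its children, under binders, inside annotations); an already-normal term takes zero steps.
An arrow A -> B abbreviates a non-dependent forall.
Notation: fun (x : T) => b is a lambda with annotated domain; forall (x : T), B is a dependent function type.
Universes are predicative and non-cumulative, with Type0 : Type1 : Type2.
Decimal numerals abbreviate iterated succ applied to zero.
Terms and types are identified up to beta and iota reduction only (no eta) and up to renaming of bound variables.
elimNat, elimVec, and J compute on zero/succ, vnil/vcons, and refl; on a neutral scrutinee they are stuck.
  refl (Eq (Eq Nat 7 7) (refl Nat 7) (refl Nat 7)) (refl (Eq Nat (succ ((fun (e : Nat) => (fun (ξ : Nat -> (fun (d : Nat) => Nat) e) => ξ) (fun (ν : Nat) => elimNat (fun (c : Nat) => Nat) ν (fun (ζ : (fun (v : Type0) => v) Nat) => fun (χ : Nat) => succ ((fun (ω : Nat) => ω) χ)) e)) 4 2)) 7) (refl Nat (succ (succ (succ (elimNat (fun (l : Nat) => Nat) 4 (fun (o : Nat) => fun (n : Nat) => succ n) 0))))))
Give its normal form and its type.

normal form:
  refl (Eq (Eq Nat 7 7) (refl Nat 7) (refl Nat 7)) (refl (Eq Nat 7 7) (refl Nat 7))
type:
  Eq (Eq (Eq Nat 7 7) (refl Nat 7) (refl Nat 7)) (refl (Eq Nat 7 7) (refl Nat 7)) (refl (Eq Nat 7 7) (refl Nat 7))
observation: 21 normal-order steps separate the term from its normal form.


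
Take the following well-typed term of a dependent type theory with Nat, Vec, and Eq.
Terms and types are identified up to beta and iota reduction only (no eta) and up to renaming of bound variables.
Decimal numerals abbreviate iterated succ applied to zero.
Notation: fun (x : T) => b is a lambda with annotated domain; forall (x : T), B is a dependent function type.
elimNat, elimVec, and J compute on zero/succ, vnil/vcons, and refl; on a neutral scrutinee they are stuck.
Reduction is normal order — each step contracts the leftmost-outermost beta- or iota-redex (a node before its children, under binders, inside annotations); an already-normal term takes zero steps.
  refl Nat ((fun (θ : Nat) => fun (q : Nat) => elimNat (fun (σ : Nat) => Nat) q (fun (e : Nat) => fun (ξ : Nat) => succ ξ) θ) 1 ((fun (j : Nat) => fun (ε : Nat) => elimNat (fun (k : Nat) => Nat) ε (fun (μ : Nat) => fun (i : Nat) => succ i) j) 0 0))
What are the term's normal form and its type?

reduced normal form:
  refl Nat 1
type:
  Eq Nat 1 1
observation: normalization takes exactly 9 steps under the normal-order strategy.


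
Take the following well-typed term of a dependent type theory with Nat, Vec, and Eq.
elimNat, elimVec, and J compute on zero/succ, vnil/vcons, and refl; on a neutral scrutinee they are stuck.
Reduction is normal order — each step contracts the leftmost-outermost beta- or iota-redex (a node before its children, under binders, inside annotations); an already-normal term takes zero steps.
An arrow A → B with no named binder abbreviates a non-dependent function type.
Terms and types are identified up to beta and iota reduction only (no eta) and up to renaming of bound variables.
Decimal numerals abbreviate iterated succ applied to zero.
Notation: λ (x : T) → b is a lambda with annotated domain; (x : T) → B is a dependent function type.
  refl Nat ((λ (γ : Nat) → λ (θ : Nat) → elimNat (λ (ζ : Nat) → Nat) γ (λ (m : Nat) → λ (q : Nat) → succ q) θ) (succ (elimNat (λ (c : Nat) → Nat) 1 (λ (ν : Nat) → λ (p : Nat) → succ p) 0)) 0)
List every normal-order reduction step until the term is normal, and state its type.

normal-order reduction sequence:
  refl Nat ((λ (γ : Nat) → λ (θ : Nat) → elimNat (λ (ζ : Nat) → Nat) γ (λ (m : Nat) → λ (q : Nat) → succ q) θ) (succ (elimNat (λ (c : Nat) → Nat) 1 (λ (ν : Nat) → λ (p : Nat) → succ p) 0)) 0)
  ~> refl Nat ((λ (γ : Nat) → elimNat (λ (θ : Nat) → Nat) (succ (elimNat (λ (ζ : Nat) → Nat) 1 (λ (m : Nat) → λ (q : Nat) → succ q) 0)) (λ (c : Nat) → λ (ν : Nat) → succ ν) γ) 0)
  ~> refl Nat (elimNat (λ (γ : Nat) → Nat) (succ (elimNat (λ (θ : Nat) → Nat) 1 (λ (ζ : Nat) → λ (m : Nat) → succ m) 0)) (λ (q : Nat) → λ (c : Nat) → succ c) 0)
  ~> refl Nat (succ (elimNat (λ (γ : Nat) → Nat) 1 (λ (θ : Nat) → λ (ζ : Nat) → succ ζ) 0))
  ~> refl Nat 2
the term's type:
  Eq Nat 2 2


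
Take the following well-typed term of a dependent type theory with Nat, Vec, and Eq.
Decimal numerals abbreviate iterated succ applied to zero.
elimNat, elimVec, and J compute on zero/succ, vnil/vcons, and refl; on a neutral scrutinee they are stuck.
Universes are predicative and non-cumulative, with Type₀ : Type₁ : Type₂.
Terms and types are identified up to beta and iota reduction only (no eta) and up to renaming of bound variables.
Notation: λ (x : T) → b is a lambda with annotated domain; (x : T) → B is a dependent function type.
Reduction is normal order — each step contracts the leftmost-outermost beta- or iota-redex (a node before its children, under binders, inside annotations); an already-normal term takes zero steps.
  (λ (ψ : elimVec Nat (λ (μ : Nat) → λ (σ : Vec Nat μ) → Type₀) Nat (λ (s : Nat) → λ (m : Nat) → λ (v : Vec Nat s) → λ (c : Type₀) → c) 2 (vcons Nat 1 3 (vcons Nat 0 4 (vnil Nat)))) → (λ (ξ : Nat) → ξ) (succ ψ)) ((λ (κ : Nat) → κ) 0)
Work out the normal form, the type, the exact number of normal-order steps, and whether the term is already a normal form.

normal form:
  1
type:
  Nat
reduction steps (normal order): 3
already normal: no
first contracted redex: a beta-redex


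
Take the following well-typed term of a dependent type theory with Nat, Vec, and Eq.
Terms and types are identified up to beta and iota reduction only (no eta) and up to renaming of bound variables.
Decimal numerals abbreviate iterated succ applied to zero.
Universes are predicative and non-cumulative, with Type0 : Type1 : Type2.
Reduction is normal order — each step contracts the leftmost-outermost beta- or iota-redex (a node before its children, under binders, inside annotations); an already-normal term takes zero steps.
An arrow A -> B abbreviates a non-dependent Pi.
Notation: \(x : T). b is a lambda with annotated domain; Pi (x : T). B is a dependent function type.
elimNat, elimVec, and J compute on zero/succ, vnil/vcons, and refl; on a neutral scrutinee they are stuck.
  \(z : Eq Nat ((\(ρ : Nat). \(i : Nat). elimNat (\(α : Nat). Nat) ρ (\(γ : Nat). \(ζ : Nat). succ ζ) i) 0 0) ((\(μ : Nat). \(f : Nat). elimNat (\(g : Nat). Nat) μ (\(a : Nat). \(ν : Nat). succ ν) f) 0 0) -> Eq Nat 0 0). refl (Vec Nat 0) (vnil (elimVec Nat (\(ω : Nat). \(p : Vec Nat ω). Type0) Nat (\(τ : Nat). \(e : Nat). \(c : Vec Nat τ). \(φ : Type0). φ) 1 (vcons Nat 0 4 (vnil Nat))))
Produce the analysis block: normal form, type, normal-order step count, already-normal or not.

reduced normal form:
  \(z : Eq Nat 0 0 -> Eq Nat 0 0). refl (Vec Nat 0) (vnil Nat)
inferred type:
  (Eq Nat 0 0 -> Eq Nat 0 0) -> Eq (Vec Nat 0) (vnil Nat) (vnil Nat)
reduction steps (normal order): 12
started in normal form: no
first redex: a beta-redex


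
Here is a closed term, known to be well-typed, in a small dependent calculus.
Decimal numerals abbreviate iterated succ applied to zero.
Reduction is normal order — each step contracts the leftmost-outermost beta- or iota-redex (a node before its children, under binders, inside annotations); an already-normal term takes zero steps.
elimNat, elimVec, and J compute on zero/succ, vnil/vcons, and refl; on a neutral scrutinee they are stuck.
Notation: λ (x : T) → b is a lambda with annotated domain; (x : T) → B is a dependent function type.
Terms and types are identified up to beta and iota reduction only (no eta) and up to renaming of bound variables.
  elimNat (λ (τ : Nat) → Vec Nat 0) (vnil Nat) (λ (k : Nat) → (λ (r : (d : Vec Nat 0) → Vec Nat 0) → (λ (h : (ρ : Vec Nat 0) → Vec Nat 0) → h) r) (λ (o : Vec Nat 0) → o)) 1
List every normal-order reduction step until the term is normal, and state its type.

normal-order reduction:
  elimNat (λ (τ : Nat) → Vec Nat 0) (vnil Nat) (λ (k : Nat) → (λ (r : (d : Vec Nat 0) → Vec Nat 0) → (λ (h : (ρ : Vec Nat 0) → Vec Nat 0) → h) r) (λ (o : Vec Nat 0) → o)) 1
  ~> (λ (τ : Nat) → (λ (k : (r : Vec Nat 0) → Vec Nat 0) → (λ (d : (h : Vec Nat 0) → Vec Nat 0) → d) k) (λ (ρ : Vec Nat 0) → ρ)) 0 (elimNat (λ (o : Nat) → Vec Nat 0) (vnil Nat) (λ (μ : Nat) → (λ (f : (v : Vec Nat 0) → Vec Nat 0) → (λ (u : (l : Vec Nat 0) → Vec Nat 0) → u) f) (λ (q : Vec Nat 0) → q)) 0)
  ~> (λ (τ : (k : Vec Nat 0) → Vec Nat 0) → (λ (r : (d : Vec Nat 0) → Vec Nat 0) → r) τ) (λ (h : Vec Nat 0) → h) (elimNat (λ (ρ : Nat) → Vec Nat 0) (vnil Nat) (λ (o : Nat) → (λ (μ : (f : Vec Nat 0) → Vec Nat 0) → (λ (v : (u : Vec Nat 0) → Vec Nat 0) → v) μ) (λ (l : Vec Nat 0) → l)) 0)
  ~> (λ (τ : (k : Vec Nat 0) → Vec Nat 0) → τ) (λ (r : Vec Nat 0) → r) (elimNat (λ (d : Nat) → Vec Nat 0) (vnil Nat) (λ (h : Nat) → (λ (ρ : (o : Vec Nat 0) → Vec Nat 0) → (λ (μ : (f : Vec Nat 0) → Vec Nat 0) → μ) ρ) (λ (v : Vec Nat 0) → v)) 0)
  ~> (λ (τ : Vec Nat 0) → τ) (elimNat (λ (k : Nat) → Vec Nat 0) (vnil Nat) (λ (r : Nat) → (λ (d : (h : Vec Nat 0) → Vec Nat 0) → (λ (ρ : (o : Vec Nat 0) → Vec Nat 0) → ρ) d) (λ (μ : Vec Nat 0) → μ)) 0)
  ~> elimNat (λ (τ : Nat) → Vec Nat 0) (vnil Nat) (λ (k : Nat) → (λ (r : (d : Vec Nat 0) → Vec Nat 0) → (λ (h : (ρ : Vec Nat 0) → Vec Nat 0) → h) r) (λ (o : Vec Nat 0) → o)) 0
  ~> vnil Nat
type:
  Vec Nat 0


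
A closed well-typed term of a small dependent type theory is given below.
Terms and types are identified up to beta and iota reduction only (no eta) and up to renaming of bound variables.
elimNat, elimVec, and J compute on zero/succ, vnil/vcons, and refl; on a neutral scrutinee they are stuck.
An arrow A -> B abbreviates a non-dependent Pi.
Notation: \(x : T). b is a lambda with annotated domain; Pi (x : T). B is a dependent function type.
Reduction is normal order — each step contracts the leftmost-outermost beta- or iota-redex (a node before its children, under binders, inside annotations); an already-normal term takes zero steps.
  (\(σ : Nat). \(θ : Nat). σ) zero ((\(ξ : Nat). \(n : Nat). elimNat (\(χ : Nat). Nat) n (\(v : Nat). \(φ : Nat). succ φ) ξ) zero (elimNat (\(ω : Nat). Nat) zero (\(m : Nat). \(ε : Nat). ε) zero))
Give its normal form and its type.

resulting normal form:
  zero
type:
  Nat


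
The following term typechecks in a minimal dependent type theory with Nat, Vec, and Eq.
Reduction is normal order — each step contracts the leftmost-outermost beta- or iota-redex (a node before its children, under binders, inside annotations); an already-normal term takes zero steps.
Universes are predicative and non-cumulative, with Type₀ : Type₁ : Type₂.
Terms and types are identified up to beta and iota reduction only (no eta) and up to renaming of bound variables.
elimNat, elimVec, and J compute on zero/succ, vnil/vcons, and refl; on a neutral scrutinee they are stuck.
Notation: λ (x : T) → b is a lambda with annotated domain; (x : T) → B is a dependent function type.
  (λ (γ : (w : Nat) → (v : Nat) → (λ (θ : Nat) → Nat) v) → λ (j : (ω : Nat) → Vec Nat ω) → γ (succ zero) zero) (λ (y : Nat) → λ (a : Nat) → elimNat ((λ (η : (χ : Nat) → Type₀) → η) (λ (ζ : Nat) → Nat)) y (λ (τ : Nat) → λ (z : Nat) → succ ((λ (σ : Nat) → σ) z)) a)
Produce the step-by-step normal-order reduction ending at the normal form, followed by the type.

normal-order reduction:
  (λ (γ : (w : Nat) → (v : Nat) → (λ (θ : Nat) → Nat) v) → λ (j : (ω : Nat) → Vec Nat ω) → γ (succ zero) zero) (λ (y : Nat) → λ (a : Nat) → elimNat ((λ (η : (χ : Nat) → Type₀) → η) (λ (ζ : Nat) → Nat)) y (λ (τ : Nat) → λ (z : Nat) → succ ((λ (σ : Nat) → σ) z)) a)
  ~> λ (γ : (w : Nat) → Vec Nat w) → (λ (v : Nat) → λ (θ : Nat) → elimNat ((λ (j : (ω : Nat) → Type₀) → j) (λ (y : Nat) → Nat)) v (λ (a : Nat) → λ (η : Nat) → succ ((λ (χ : Nat) → χ) η)) θ) (succ zero) zero
  ~> λ (γ : (w : Nat) → Vec Nat w) → (λ (v : Nat) → elimNat ((λ (θ : (j : Nat) → Type₀) → θ) (λ (ω : Nat) → Nat)) (succ zero) (λ (y : Nat) → λ (a : Nat) → succ ((λ (η : Nat) → η) a)) v) zero
  ~> λ (γ : (w : Nat) → Vec Nat w) → elimNat ((λ (v : (θ : Nat) → Type₀) → v) (λ (j : Nat) → Nat)) (succ zero) (λ (ω : Nat) → λ (y : Nat) → succ ((λ (a : Nat) → a) y)) zero
  ~> λ (γ : (w : Nat) → Vec Nat w) → succ zero
type:
  (γ : (w : Nat) → Vec Nat w) → Nat
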